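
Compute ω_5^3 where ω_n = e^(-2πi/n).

ω_5^3 = e^(-2πi·3/5)
= cos(-2π·3/5) + i·sin(-2π·3/5)
= cos(-6π/5) + i·sin(-6π/5)

ω_5^3 = cos(-6π/5) + i·sin(-6π/5) = -0.8090+0.5878i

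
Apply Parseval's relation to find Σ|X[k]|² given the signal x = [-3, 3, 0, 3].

Parseval: Σ|x[n]|² = (1/N)Σ|X[k]|², so Σ|X[k]|² = N·Σ|x[n]|² = 4·27.0000

Σ|X[k]|² = N·Σ|x[n]|² = 4·27.0000 = 108.0000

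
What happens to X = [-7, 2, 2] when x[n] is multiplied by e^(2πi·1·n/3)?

Modulation property: DFT(ω_3^(-1n)·x[n]) = X[(k-1) mod 3], so circularly shift X by 1 positions.

X[k-1] = [2, -7, 2]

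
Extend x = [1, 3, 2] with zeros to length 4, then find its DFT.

Original 3-point DFT: [6, -1.5000-0.8660i, -1.5000+0.8660i]
Zero-padded 4-point DFT provides frequency interpolation.

DFT_4([x, 0, ...]) = [6, -1-3i, 0, -1+3i]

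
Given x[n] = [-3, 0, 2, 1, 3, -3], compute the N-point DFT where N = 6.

X[k] = Σ(n=0 to 5) x[n] · ω_6^(nk)
where ω_6 = e^(-2πi/6)

Computing each X[k]:
X[0] = 0
X[1] = -8.0000-1.7321i
X[2] = -3.0000-3.4641i
X[3] = 4
X[4] = -3.0000+3.4641i
X[5] = -8.0000+1.7321i

X = [0, -8.0000-1.7321i, -3.0000-3.4641i, 4, -3.0000+3.4641i, -8.0000+1.7321i]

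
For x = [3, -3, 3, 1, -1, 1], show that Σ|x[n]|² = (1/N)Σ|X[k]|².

Time domain:
Σ|x[n]|² = |3|² + |-3|² + |3|² + |1|² + |-1|² + |1|² = 30.0000

Frequency domain:
(1/6)Σ|X[k]|² = (1/6)(|4|² + |0|² + |4.0000+6.9282i|² + |6|² + |4.0000-6.9282i|² + |0|²) = (1/6)·180.0000 = 30.0000

Both sides agree, confirming Parseval's theorem.

Σ|x[n]|² = (1/N)Σ|X[k]|² = 30.0000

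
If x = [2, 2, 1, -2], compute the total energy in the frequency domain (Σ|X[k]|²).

Parseval: Σ|x[n]|² = (1/N)Σ|X[k]|², so Σ|X[k]|² = N·Σ|x[n]|² = 4·13.0000

Σ|X[k]|² = N·Σ|x[n]|² = 4·13.0000 = 52.0000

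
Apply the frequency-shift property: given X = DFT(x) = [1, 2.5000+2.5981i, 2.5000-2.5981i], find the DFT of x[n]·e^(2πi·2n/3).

Modulation property: DFT(ω_3^(-2n)·x[n]) = X[(k-2) mod 3], so circularly shift X by 2 positions.

X[k-2] = [2.5000+2.5981i, 2.5000-2.5981i, 1]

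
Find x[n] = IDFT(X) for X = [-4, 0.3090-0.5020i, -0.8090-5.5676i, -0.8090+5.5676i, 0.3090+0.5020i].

x[n] = (1/5) Σ(k=0 to 4) X[k] · e^(2πikn/5)

Computing each x[n]:
x[0] = -1
x[1] = 1
x[2] = -3
x[3] = 1
x[4] = -2

x = [-1, 1, -3, 1, -2]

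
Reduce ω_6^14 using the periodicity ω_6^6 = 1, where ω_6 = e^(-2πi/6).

Since ω_6^6 = 1, powers reduce modulo 6.
14 mod 6 = 2
So ω_6^14 = ω_6^2 = e^(-2πi·2/6)

ω_6^14 = ω_6^2 = -0.5000-0.8660i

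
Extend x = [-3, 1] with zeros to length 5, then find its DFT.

Original 2-point DFT: [-2, -4]
Zero-padded 5-point DFT provides frequency interpolation.

DFT_5([x, 0, ...]) = [-2, -2.6910-0.9511i, -3.8090-0.5878i, -3.8090+0.5878i, -2.6910+0.9511i]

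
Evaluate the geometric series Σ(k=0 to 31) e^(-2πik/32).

Sum of all nth roots of unity equals 0 for n > 1 (geometric series with r ≠ 1).

0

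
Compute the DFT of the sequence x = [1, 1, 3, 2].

X[k] = Σ(n=0 to 3) x[n] · ω_4^(nk)
where ω_4 = e^(-2πi/4)

Computing each X[k]:
X[0] = 7
X[1] = -2+1i
X[2] = 1
X[3] = -2-1i

X = [7, -2+1i, 1, -2-1i]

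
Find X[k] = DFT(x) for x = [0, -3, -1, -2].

X[k] = Σ(n=0 to 3) x[n] · ω_4^(nk)
where ω_4 = e^(-2πi/4)

Computing each X[k]:
X[0] = -6
X[1] = 1+1i
X[2] = 4
X[3] = 1-1i

X = [-6, 1+1i, 4, 1-1i]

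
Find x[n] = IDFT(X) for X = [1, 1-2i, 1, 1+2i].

x[n] = (1/4) Σ(k=0 to 3) X[k] · e^(2πikn/4)

Computing each x[n]:
x[0] = 1
x[1] = 1
x[2] = 0
x[3] = -1

x = [1, 1, 0, -1]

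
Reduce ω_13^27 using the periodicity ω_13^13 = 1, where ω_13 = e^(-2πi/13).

Since ω_13^13 = 1, powers reduce modulo 13.
27 mod 13 = 1
So ω_13^27 = ω_13^1 = e^(-2πi·1/13)

ω_13^27 = ω_13^1 = 0.8855-0.4647i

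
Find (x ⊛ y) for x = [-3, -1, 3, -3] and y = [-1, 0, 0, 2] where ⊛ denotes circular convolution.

(x ⊛ y)[n] = Σ(m=0 to 3) x[m] · y[(n-m) mod 4]

Computing each output sample:
(x ⊛ y)[0] = 1
(x ⊛ y)[1] = 7
(x ⊛ y)[2] = -9
(x ⊛ y)[3] = -3

x ⊛ y = [1, 7, -9, -3]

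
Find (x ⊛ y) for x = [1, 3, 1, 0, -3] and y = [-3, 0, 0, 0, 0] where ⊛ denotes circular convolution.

(x ⊛ y)[n] = Σ(m=0 to 4) x[m] · y[(n-m) mod 5]

Computing each output sample:
(x ⊛ y)[0] = -3
(x ⊛ y)[1] = -9
(x ⊛ y)[2] = -3
(x ⊛ y)[3] = 0
(x ⊛ y)[4] = 9

x ⊛ y = [-3, -9, -3, 0, 9]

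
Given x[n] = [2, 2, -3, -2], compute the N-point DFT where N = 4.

X[k] = Σ(n=0 to 3) x[n] · ω_4^(nk)
where ω_4 = e^(-2πi/4)

Computing each X[k]:
X[0] = -1
X[1] = 5-4i
X[2] = -1
X[3] = 5+4i

X = [-1, 5-4i, -1, 5+4i]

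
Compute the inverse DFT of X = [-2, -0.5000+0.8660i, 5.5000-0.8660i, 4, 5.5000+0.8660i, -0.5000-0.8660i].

x[n] = (1/6) Σ(k=0 to 5) X[k] · e^(2πikn/6)

Computing each x[n]:
x[0] = 2
x[1] = -2
x[2] = -1
x[3] = 1
x[4] = 0
x[5] = -2

x = [2, -2, -1, 1, 0, -2]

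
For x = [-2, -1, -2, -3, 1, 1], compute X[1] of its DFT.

X[1] = Σ(n=0 to 5) x[n] · ω_6^(1n) where ω_6 = e^(-2πi/6)
= (-2)·ω_6^0 + (-1)·ω_6^1 + (-2)·ω_6^2 + (-3)·ω_6^3 + (1)·ω_6^4 + (1)·ω_6^5

X[1] = 1.5000+4.3301i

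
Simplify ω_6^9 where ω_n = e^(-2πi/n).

Since ω_6^6 = 1, powers reduce modulo 6.
9 mod 6 = 3
So ω_6^9 = ω_6^3 = e^(-2πi·3/6)

ω_6^9 = ω_6^3 = -1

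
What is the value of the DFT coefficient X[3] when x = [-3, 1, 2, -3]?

X[3] = Σ(n=0 to 3) x[n] · ω_4^(3n) where ω_4 = e^(-2πi/4)
= (-3)·ω_4^0 + (1)·ω_4^3 + (2)·ω_4^6 + (-3)·ω_4^9

X[3] = -5+4i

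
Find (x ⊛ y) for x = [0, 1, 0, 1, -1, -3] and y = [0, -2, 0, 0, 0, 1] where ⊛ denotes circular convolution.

(x ⊛ y)[n] = Σ(m=0 to 5) x[m] · y[(n-m) mod 6]

Computing each output sample:
(x ⊛ y)[0] = 7
(x ⊛ y)[1] = 0
(x ⊛ y)[2] = -1
(x ⊛ y)[3] = -1
(x ⊛ y)[4] = -5
(x ⊛ y)[5] = 2

x ⊛ y = [7, 0, -1, -1, -5, 2]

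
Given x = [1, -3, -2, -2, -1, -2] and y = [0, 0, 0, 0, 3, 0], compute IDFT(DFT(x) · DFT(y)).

(x ⊛ y)[n] = Σ(m=0 to 5) x[m] · y[(n-m) mod 6]

Computing each output sample:
(x ⊛ y)[0] = -6
(x ⊛ y)[1] = -6
(x ⊛ y)[2] = -3
(x ⊛ y)[3] = -6
(x ⊛ y)[4] = 3
(x ⊛ y)[5] = -9

x ⊛ y = [-6, -6, -3, -6, 3, -9]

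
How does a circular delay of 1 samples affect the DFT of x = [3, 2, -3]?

Time shift by 1: X_shifted[k] = ω_3^(1k) · X[k]
Shifted x = [-3, 3, 2]

DFT(x[n-1]) = [2, -5.5000-0.8660i, -5.5000+0.8660i]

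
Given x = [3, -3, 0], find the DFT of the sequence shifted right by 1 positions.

Time shift by 1: X_shifted[k] = ω_3^(1k) · X[k]
Shifted x = [0, 3, -3]

DFT(x[n-1]) = [0, -5.1962i, 5.1962i]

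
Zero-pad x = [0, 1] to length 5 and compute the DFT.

Original 2-point DFT: [1, -1]
Zero-padded 5-point DFT provides frequency interpolation.

DFT_5([x, 0, ...]) = [1, 0.3090-0.9511i, -0.8090-0.5878i, -0.8090+0.5878i, 0.3090+0.9511i]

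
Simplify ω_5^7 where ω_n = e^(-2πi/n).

Since ω_5^5 = 1, powers reduce modulo 5.
7 mod 5 = 2
So ω_5^7 = ω_5^2 = e^(-2πi·2/5)

ω_5^7 = ω_5^2 = -0.8090-0.5878i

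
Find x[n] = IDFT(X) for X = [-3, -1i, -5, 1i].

x[n] = (1/4) Σ(k=0 to 3) X[k] · e^(2πikn/4)

Computing each x[n]:
x[0] = -2
x[1] = 1
x[2] = -2
x[3] = 0

x = [-2, 1, -2, 0]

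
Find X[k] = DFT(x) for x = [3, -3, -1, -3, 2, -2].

X[k] = Σ(n=0 to 5) x[n] · ω_6^(nk)
where ω_6 = e^(-2πi/6)

Computing each X[k]:
X[0] = -4
X[1] = 3.0000+3.4641i
X[2] = 2.0000-1.7321i
X[3] = 12
X[4] = 2.0000+1.7321i
X[5] = 3.0000-3.4641i

X = [-4, 3.0000+3.4641i, 2.0000-1.7321i, 12, 2.0000+1.7321i, 3.0000-3.4641i]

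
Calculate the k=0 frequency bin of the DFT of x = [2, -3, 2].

X[0] = Σ(n=0 to 2) x[n] · ω_3^0 = Σ x[n]
= (2) + (-3) + (2)

X[0] = 1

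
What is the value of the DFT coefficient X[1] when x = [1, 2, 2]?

X[1] = Σ(n=0 to 2) x[n] · ω_3^(1n) where ω_3 = e^(-2πi/3)
= (1)·ω_3^0 + (2)·ω_3^1 + (2)·ω_3^2

X[1] = -1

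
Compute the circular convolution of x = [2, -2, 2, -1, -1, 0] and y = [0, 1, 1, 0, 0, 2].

(x ⊛ y)[n] = Σ(m=0 to 5) x[m] · y[(n-m) mod 6]

Computing each output sample:
(x ⊛ y)[0] = -5
(x ⊛ y)[1] = 6
(x ⊛ y)[2] = -2
(x ⊛ y)[3] = -2
(x ⊛ y)[4] = 1
(x ⊛ y)[5] = 2

x ⊛ y = [-5, 6, -2, -2, 1, 2]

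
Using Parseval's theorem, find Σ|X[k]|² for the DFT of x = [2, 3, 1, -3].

Parseval: Σ|x[n]|² = (1/N)Σ|X[k]|², so Σ|X[k]|² = N·Σ|x[n]|² = 4·23.0000

Σ|X[k]|² = N·Σ|x[n]|² = 4·23.0000 = 92.0000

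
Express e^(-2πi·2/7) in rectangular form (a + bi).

ω_7^2 = e^(-2πi·2/7)
= cos(-2π·2/7) + i·sin(-2π·2/7)
= cos(-4π/7) + i·sin(-4π/7)

ω_7^2 = cos(-4π/7) + i·sin(-4π/7) = -0.2225-0.9749i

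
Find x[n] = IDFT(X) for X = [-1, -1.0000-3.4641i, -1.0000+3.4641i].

x[n] = (1/3) Σ(k=0 to 2) X[k] · e^(2πikn/3)

Computing each x[n]:
x[0] = -1
x[1] = 2
x[2] = -2

x = [-1, 2, -2]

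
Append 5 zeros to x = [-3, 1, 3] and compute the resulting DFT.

Original 3-point DFT: [1, -5.0000+1.7321i, -5.0000-1.7321i]
Zero-padded 8-point DFT provides frequency interpolation.

DFT_8([x, 0, ...]) = [1, -2.2929-3.7071i, -6-1i, -3.7071+2.2929i, -1, -3.7071-2.2929i, -6+1i, -2.2929+3.7071i]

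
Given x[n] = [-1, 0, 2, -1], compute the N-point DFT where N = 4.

X[k] = Σ(n=0 to 3) x[n] · ω_4^(nk)
where ω_4 = e^(-2πi/4)

Computing each X[k]:
X[0] = 0
X[1] = -3-1i
X[2] = 2
X[3] = -3+1i

X = [0, -3-1i, 2, -3+1i]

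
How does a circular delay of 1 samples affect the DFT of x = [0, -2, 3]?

Time shift by 1: X_shifted[k] = ω_3^(1k) · X[k]
Shifted x = [3, 0, -2]

DFT(x[n-1]) = [1, 4.0000-1.7321i, 4.0000+1.7321i]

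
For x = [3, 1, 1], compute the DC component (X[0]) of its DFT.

X[0] = Σ(n=0 to 2) x[n] · ω_3^0 = Σ x[n]
= (3) + (1) + (1)

X[0] = 5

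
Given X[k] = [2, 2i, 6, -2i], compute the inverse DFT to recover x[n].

x[n] = (1/4) Σ(k=0 to 3) X[k] · e^(2πikn/4)

Computing each x[n]:
x[0] = 2
x[1] = -2
x[2] = 2
x[3] = 0

x = [2, -2, 2, 0]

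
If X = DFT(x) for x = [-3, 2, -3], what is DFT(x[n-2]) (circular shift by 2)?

Time shift by 2: X_shifted[k] = ω_3^(2k) · X[k]
Shifted x = [2, -3, -3]

DFT(x[n-2]) = [-4, 5, 5]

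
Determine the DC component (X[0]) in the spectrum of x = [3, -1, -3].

X[0] = Σ(n=0 to 2) x[n] · ω_3^0 = Σ x[n]
= (3) + (-1) + (-3)

X[0] = -1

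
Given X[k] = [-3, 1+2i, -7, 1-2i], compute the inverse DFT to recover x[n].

x[n] = (1/4) Σ(k=0 to 3) X[k] · e^(2πikn/4)

Computing each x[n]:
x[0] = -2
x[1] = 0
x[2] = -3
x[3] = 2

x = [-2, 0, -3, 2]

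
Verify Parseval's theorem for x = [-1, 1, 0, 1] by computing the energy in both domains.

Time domain:
Σ|x[n]|² = |-1|² + |1|² + |0|² + |1|² = 3.0000

Frequency domain:
(1/4)Σ|X[k]|² = (1/4)(|1|² + |-1|² + |-3|² + |-1|²) = (1/4)·12.0000 = 3.0000

Both sides agree, confirming Parseval's theorem.

Σ|x[n]|² = (1/N)Σ|X[k]|² = 3.0000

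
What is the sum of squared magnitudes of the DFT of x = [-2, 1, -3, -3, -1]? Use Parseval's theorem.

Parseval: Σ|x[n]|² = (1/N)Σ|X[k]|², so Σ|X[k]|² = N·Σ|x[n]|² = 5·24.0000

Σ|X[k]|² = N·Σ|x[n]|² = 5·24.0000 = 120.0000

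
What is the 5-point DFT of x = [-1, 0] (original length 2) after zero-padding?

Original 2-point DFT: [-1, -1]
Zero-padded 5-point DFT provides frequency interpolation.

DFT_5([x, 0, ...]) = [-1, -1, -1, -1, -1]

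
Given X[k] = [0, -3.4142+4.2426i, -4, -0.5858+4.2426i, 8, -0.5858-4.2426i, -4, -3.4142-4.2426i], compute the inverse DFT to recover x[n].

x[n] = (1/8) Σ(k=0 to 7) X[k] · e^(2πikn/8)

Computing each x[n]:
x[0] = -1
x[1] = -3
x[2] = 2
x[3] = -2
x[4] = 1
x[5] = 1
x[6] = 2
x[7] = 0

x = [-1, -3, 2, -2, 1, 1, 2, 0]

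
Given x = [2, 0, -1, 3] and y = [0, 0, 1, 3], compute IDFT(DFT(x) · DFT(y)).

(x ⊛ y)[n] = Σ(m=0 to 3) x[m] · y[(n-m) mod 4]

Computing each output sample:
(x ⊛ y)[0] = -1
(x ⊛ y)[1] = 0
(x ⊛ y)[2] = 11
(x ⊛ y)[3] = 6

x ⊛ y = [-1, 0, 11, 6]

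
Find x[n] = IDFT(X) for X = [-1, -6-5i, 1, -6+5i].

x[n] = (1/4) Σ(k=0 to 3) X[k] · e^(2πikn/4)

Computing each x[n]:
x[0] = -3
x[1] = 2
x[2] = 3
x[3] = -3

x = [-3, 2, 3, -3]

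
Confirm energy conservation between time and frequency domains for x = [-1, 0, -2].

Time domain:
Σ|x[n]|² = |-1|² + |0|² + |-2|² = 5.0000

Frequency domain:
(1/3)Σ|X[k]|² = (1/3)(|-3|² + |-1.7321i|² + |1.7321i|²) = (1/3)·15.0000 = 5.0000

Both sides agree, confirming Parseval's theorem.

Σ|x[n]|² = (1/N)Σ|X[k]|² = 5.0000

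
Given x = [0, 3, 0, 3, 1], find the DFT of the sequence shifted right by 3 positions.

Time shift by 3: X_shifted[k] = ω_5^(3k) · X[k]
Shifted x = [0, 3, 1, 0, 3]

DFT(x[n-3]) = [7, 1.0451-0.5878i, -4.5451+0.9511i, -4.5451-0.9511i, 1.0451+0.5878i]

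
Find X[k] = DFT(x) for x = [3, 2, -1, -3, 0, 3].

X[k] = Σ(n=0 to 5) x[n] · ω_6^(nk)
where ω_6 = e^(-2πi/6)

Computing each X[k]:
X[0] = 4
X[1] = 9.0000+1.7321i
X[2] = -2
X[3] = 0
X[4] = -2
X[5] = 9.0000-1.7321i

X = [4, 9.0000+1.7321i, -2, 0, -2, 9.0000-1.7321i]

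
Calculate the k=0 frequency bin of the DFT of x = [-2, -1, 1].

X[0] = Σ(n=0 to 2) x[n] · ω_3^0 = Σ x[n]
= (-2) + (-1) + (1)

X[0] = -2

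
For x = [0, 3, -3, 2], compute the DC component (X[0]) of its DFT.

X[0] = Σ(n=0 to 3) x[n] · ω_4^0 = Σ x[n]
= (0) + (3) + (-3) + (2)

X[0] = 2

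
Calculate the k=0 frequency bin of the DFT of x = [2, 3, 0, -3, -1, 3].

X[0] = Σ(n=0 to 5) x[n] · ω_6^0 = Σ x[n]
= (2) + (3) + (0) + (-3) + (-1) + (3)

X[0] = 4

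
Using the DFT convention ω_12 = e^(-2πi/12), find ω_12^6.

ω_12^6 = e^(-2πi·6/12)
= cos(-2π·6/12) + i·sin(-2π·6/12)
= cos(-12π/12) + i·sin(-12π/12)

ω_12^6 = cos(-12π/12) + i·sin(-12π/12) = -1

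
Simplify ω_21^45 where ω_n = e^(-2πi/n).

Since ω_21^21 = 1, powers reduce modulo 21.
45 mod 21 = 3
So ω_21^45 = ω_21^3 = e^(-2πi·3/21)

ω_21^45 = ω_21^3 = 0.6235-0.7818i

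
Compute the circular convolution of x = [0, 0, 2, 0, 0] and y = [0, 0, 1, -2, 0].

(x ⊛ y)[n] = Σ(m=0 to 4) x[m] · y[(n-m) mod 5]

Computing each output sample:
(x ⊛ y)[0] = -4
(x ⊛ y)[1] = 0
(x ⊛ y)[2] = 0
(x ⊛ y)[3] = 0
(x ⊛ y)[4] = 2

x ⊛ y = [-4, 0, 0, 0, 2]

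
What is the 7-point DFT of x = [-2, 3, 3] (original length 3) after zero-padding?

Original 3-point DFT: [4, -5, -5]
Zero-padded 7-point DFT provides frequency interpolation.

DFT_7([x, 0, ...]) = [4, -0.7971-5.2703i, -5.3705-1.6231i, -2.8324+1.0438i, -2.8324-1.0438i, -5.3705+1.6231i, -0.7971+5.2703i]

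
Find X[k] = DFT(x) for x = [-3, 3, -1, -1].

X[k] = Σ(n=0 to 3) x[n] · ω_4^(nk)
where ω_4 = e^(-2πi/4)

Computing each X[k]:
X[0] = -2
X[1] = -2-4i
X[2] = -6
X[3] = -2+4i

X = [-2, -2-4i, -6, -2+4i]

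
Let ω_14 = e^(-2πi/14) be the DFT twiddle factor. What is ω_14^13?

ω_14^13 = e^(-2πi·13/14)
= cos(-2π·13/14) + i·sin(-2π·13/14)
= cos(-26π/14) + i·sin(-26π/14)

ω_14^13 = cos(-26π/14) + i·sin(-26π/14) = 0.9010+0.4339i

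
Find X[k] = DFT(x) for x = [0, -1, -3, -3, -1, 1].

X[k] = Σ(n=0 to 5) x[n] · ω_6^(nk)
where ω_6 = e^(-2πi/6)

Computing each X[k]:
X[0] = -7
X[1] = 5.0000+3.4641i
X[2] = -1
X[3] = -1
X[4] = -1
X[5] = 5.0000-3.4641i

X = [-7, 5.0000+3.4641i, -1, -1, -1, 5.0000-3.4641i]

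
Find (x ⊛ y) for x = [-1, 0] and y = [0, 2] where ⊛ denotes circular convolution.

(x ⊛ y)[n] = Σ(m=0 to 1) x[m] · y[(n-m) mod 2]

Computing each output sample:
(x ⊛ y)[0] = 0
(x ⊛ y)[1] = -2

x ⊛ y = [0, -2]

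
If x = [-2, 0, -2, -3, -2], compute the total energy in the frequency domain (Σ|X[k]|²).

Parseval: Σ|x[n]|² = (1/N)Σ|X[k]|², so Σ|X[k]|² = N·Σ|x[n]|² = 5·21.0000

Σ|X[k]|² = N·Σ|x[n]|² = 5·21.0000 = 105.0000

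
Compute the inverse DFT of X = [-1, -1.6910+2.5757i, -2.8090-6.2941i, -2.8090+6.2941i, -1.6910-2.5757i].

x[n] = (1/5) Σ(k=0 to 4) X[k] · e^(2πikn/5)

Computing each x[n]:
x[0] = -2
x[1] = 1
x[2] = -3
x[3] = 3
x[4] = 0

x = [-2, 1, -3, 3, 0]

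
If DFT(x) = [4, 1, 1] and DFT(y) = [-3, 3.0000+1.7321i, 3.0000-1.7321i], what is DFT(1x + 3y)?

By linearity: DFT(1x + 3y) = 1·DFT(x) + 3·DFT(y)
= 1·[4, 1, 1] + 3·[-3, 3.0000+1.7321i, 3.0000-1.7321i]

Computing element-wise:
Z[0] = 1·(4) + 3·(-3) = -5
Z[1] = 1·(1) + 3·(3.0000+1.7321i) = 10.0000+5.1963i
Z[2] = 1·(1) + 3·(3.0000-1.7321i) = 10.0000-5.1963i

DFT(1x + 3y) = 1·X + 3·Y = [-5, 10.0000+5.1963i, 10.0000-5.1963i]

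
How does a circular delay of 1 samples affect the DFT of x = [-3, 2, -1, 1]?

Time shift by 1: X_shifted[k] = ω_4^(1k) · X[k]
Shifted x = [1, -3, 2, -1]

DFT(x[n-1]) = [-1, -1+2i, 7, -1-2i]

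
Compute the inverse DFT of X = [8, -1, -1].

x[n] = (1/3) Σ(k=0 to 2) X[k] · e^(2πikn/3)

Computing each x[n]:
x[0] = 2
x[1] = 3
x[2] = 3

x = [2, 3, 3]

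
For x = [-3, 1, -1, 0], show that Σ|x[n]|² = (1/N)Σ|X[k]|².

Time domain:
Σ|x[n]|² = |-3|² + |1|² + |-1|² + |0|² = 11.0000

Frequency domain:
(1/4)Σ|X[k]|² = (1/4)(|-3|² + |-2-1i|² + |-5|² + |-2+1i|²) = (1/4)·44.0000 = 11.0000

Both sides agree, confirming Parseval's theorem.

Σ|x[n]|² = (1/N)Σ|X[k]|² = 11.0000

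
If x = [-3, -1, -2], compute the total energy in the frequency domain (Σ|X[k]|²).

Parseval: Σ|x[n]|² = (1/N)Σ|X[k]|², so Σ|X[k]|² = N·Σ|x[n]|² = 3·14.0000

Σ|X[k]|² = N·Σ|x[n]|² = 3·14.0000 = 42.0000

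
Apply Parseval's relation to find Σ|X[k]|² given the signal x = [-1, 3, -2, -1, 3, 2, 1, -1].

Parseval: Σ|x[n]|² = (1/N)Σ|X[k]|², so Σ|X[k]|² = N·Σ|x[n]|² = 8·30.0000

Σ|X[k]|² = N·Σ|x[n]|² = 8·30.0000 = 240.0000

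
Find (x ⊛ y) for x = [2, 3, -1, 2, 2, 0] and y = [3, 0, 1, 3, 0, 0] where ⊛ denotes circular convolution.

(x ⊛ y)[n] = Σ(m=0 to 5) x[m] · y[(n-m) mod 6]

Computing each output sample:
(x ⊛ y)[0] = 14
(x ⊛ y)[1] = 15
(x ⊛ y)[2] = -1
(x ⊛ y)[3] = 15
(x ⊛ y)[4] = 14
(x ⊛ y)[5] = -1

x ⊛ y = [14, 15, -1, 15, 14, -1]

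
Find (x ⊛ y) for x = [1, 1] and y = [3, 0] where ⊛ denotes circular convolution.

(x ⊛ y)[n] = Σ(m=0 to 1) x[m] · y[(n-m) mod 2]

Computing each output sample:
(x ⊛ y)[0] = 3
(x ⊛ y)[1] = 3

x ⊛ y = [3, 3]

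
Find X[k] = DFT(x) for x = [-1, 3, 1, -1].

X[k] = Σ(n=0 to 3) x[n] · ω_4^(nk)
where ω_4 = e^(-2πi/4)

Computing each X[k]:
X[0] = 2
X[1] = -2-4i
X[2] = -2
X[3] = -2+4i

X = [2, -2-4i, -2, -2+4i]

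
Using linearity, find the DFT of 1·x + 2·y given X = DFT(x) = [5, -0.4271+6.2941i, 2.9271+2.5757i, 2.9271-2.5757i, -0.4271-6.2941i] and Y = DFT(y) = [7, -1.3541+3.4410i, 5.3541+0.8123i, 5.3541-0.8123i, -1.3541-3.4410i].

By linearity: DFT(1x + 2y) = 1·DFT(x) + 2·DFT(y)
= 1·[5, -0.4271+6.2941i, 2.9271+2.5757i, 2.9271-2.5757i, -0.4271-6.2941i] + 2·[7, -1.3541+3.4410i, 5.3541+0.8123i, 5.3541-0.8123i, -1.3541-3.4410i]

Computing element-wise:
Z[0] = 1·(5) + 2·(7) = 19
Z[1] = 1·(-0.4271+6.2941i) + 2·(-1.3541+3.4410i) = -3.1353+13.1761i
Z[2] = 1·(2.9271+2.5757i) + 2·(5.3541+0.8123i) = 13.6353+4.2003i
Z[3] = 1·(2.9271-2.5757i) + 2·(5.3541-0.8123i) = 13.6353-4.2003i
Z[4] = 1·(-0.4271-6.2941i) + 2·(-1.3541-3.4410i) = -3.1353-13.1761i

DFT(1x + 2y) = 1·X + 2·Y = [19, -3.1353+13.1761i, 13.6353+4.2003i, 13.6353-4.2003i, -3.1353-13.1761i]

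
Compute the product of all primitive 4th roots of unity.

The primitive 4th roots of unity are ω_4^k for k coprime to 4: k ∈ {1, 3}
Their product equals the constant term of the cyclotomic polynomial Φ_4(x) up to sign.
For n ≥ 3, the product of all primitive nth roots of unity is 1. (For n=1 it is 1; for n=2 it is -1.)

1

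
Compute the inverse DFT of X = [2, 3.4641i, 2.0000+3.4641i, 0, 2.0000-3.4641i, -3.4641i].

x[n] = (1/6) Σ(k=0 to 5) X[k] · e^(2πikn/6)

Computing each x[n]:
x[0] = 1
x[1] = -2
x[2] = 0
x[3] = 1
x[4] = 0
x[5] = 2

x = [1, -2, 0, 1, 0, 2]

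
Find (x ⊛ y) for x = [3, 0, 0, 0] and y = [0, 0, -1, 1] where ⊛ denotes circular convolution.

(x ⊛ y)[n] = Σ(m=0 to 3) x[m] · y[(n-m) mod 4]

Computing each output sample:
(x ⊛ y)[0] = 0
(x ⊛ y)[1] = 0
(x ⊛ y)[2] = -3
(x ⊛ y)[3] = 3

x ⊛ y = [0, 0, -3, 3]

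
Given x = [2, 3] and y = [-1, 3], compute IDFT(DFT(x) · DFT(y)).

(x ⊛ y)[n] = Σ(m=0 to 1) x[m] · y[(n-m) mod 2]

Computing each output sample:
(x ⊛ y)[0] = 7
(x ⊛ y)[1] = 3

x ⊛ y = [7, 3]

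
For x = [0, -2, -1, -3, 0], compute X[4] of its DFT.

X[4] = Σ(n=0 to 4) x[n] · ω_5^(4n) where ω_5 = e^(-2πi/5)
= (0)·ω_5^0 + (-2)·ω_5^4 + (-1)·ω_5^8 + (-3)·ω_5^12 + (0)·ω_5^16

X[4] = 2.6180-0.7265i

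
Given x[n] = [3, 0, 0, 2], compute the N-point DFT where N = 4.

X[k] = Σ(n=0 to 3) x[n] · ω_4^(nk)
where ω_4 = e^(-2πi/4)

Computing each X[k]:
X[0] = 5
X[1] = 3+2i
X[2] = 1
X[3] = 3-2i

X = [5, 3+2i, 1, 3-2i]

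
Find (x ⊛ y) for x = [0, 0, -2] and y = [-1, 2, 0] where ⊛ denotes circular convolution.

(x ⊛ y)[n] = Σ(m=0 to 2) x[m] · y[(n-m) mod 3]

Computing each output sample:
(x ⊛ y)[0] = -4
(x ⊛ y)[1] = 0
(x ⊛ y)[2] = 2

x ⊛ y = [-4, 0, 2]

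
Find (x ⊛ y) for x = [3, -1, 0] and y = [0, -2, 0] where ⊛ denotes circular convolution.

(x ⊛ y)[n] = Σ(m=0 to 2) x[m] · y[(n-m) mod 3]

Computing each output sample:
(x ⊛ y)[0] = 0
(x ⊛ y)[1] = -6
(x ⊛ y)[2] = 2

x ⊛ y = [0, -6, 2]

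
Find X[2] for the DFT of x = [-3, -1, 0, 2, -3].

X[2] = Σ(n=0 to 4) x[n] · ω_5^(2n) where ω_5 = e^(-2πi/5)
= (-3)·ω_5^0 + (-1)·ω_5^2 + (0)·ω_5^4 + (2)·ω_5^6 + (-3)·ω_5^8

X[2] = 0.8541-3.0777i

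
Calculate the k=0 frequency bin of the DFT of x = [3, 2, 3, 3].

X[0] = Σ(n=0 to 3) x[n] · ω_4^0 = Σ x[n]
= (3) + (2) + (3) + (3)

X[0] = 11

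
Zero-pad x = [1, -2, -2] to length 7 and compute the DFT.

Original 3-point DFT: [-3, 3, 3]
Zero-padded 7-point DFT provides frequency interpolation.

DFT_7([x, 0, ...]) = [-3, 0.1981+3.5135i, 3.2470+1.0821i, 1.5550-0.6959i, 1.5550+0.6959i, 3.2470-1.0821i, 0.1981-3.5135i]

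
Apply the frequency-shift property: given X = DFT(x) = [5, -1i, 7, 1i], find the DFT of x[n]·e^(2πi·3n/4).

Modulation property: DFT(ω_4^(-3n)·x[n]) = X[(k-3) mod 4], so circularly shift X by 3 positions.

X[k-3] = [-1i, 7, 1i, 5]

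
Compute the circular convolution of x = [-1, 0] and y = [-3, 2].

(x ⊛ y)[n] = Σ(m=0 to 1) x[m] · y[(n-m) mod 2]

Computing each output sample:
(x ⊛ y)[0] = 3
(x ⊛ y)[1] = -2

x ⊛ y = [3, -2]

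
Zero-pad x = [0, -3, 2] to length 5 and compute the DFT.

Original 3-point DFT: [-1, 0.5000+4.3301i, 0.5000-4.3301i]
Zero-padded 5-point DFT provides frequency interpolation.

DFT_5([x, 0, ...]) = [-1, -2.5451+1.6776i, 3.0451+3.6655i, 3.0451-3.6655i, -2.5451-1.6776i]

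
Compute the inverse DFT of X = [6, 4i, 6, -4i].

x[n] = (1/4) Σ(k=0 to 3) X[k] · e^(2πikn/4)

Computing each x[n]:
x[0] = 3
x[1] = -2
x[2] = 3
x[3] = 2

x = [3, -2, 3, 2]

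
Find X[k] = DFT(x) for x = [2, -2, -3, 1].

X[k] = Σ(n=0 to 3) x[n] · ω_4^(nk)
where ω_4 = e^(-2πi/4)

Computing each X[k]:
X[0] = -2
X[1] = 5+3i
X[2] = 0
X[3] = 5-3i

X = [-2, 5+3i, 0, 5-3i]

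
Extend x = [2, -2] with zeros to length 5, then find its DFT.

Original 2-point DFT: [0, 4]
Zero-padded 5-point DFT provides frequency interpolation.

DFT_5([x, 0, ...]) = [0, 1.3820+1.9021i, 3.6180+1.1756i, 3.6180-1.1756i, 1.3820-1.9021i]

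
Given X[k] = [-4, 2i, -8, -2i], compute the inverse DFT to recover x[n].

x[n] = (1/4) Σ(k=0 to 3) X[k] · e^(2πikn/4)

Computing each x[n]:
x[0] = -3
x[1] = 0
x[2] = -3
x[3] = 2

x = [-3, 0, -3, 2]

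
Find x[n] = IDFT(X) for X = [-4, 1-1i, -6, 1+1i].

x[n] = (1/4) Σ(k=0 to 3) X[k] · e^(2πikn/4)

Computing each x[n]:
x[0] = -2
x[1] = 1
x[2] = -3
x[3] = 0

x = [-2, 1, -3, 0]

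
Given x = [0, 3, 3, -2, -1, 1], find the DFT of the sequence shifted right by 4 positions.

Time shift by 4: X_shifted[k] = ω_6^(4k) · X[k]
Shifted x = [3, -2, -1, 1, 0, 3]

DFT(x[n-4]) = [4, 3.0000+5.1962i, 4.0000+3.4641i, 0, 4.0000-3.4641i, 3.0000-5.1962i]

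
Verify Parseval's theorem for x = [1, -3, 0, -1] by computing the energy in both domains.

Time domain:
Σ|x[n]|² = |1|² + |-3|² + |0|² + |-1|² = 11.0000

Frequency domain:
(1/4)Σ|X[k]|² = (1/4)(|-3|² + |1+2i|² + |5|² + |1-2i|²) = (1/4)·44.0000 = 11.0000

Both sides agree, confirming Parseval's theorem.

Σ|x[n]|² = (1/N)Σ|X[k]|² = 11.0000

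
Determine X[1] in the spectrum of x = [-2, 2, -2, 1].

X[1] = Σ(n=0 to 3) x[n] · ω_4^(1n) where ω_4 = e^(-2πi/4)
= (-2)·ω_4^0 + (2)·ω_4^1 + (-2)·ω_4^2 + (1)·ω_4^3

X[1] = -1i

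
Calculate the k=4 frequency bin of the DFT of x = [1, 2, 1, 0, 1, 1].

X[4] = Σ(n=0 to 5) x[n] · ω_6^(4n) where ω_6 = e^(-2πi/6)
= (1)·ω_6^0 + (2)·ω_6^4 + (1)·ω_6^8 + (0)·ω_6^12 + (1)·ω_6^16 + (1)·ω_6^20

X[4] = -1.5000+0.8660i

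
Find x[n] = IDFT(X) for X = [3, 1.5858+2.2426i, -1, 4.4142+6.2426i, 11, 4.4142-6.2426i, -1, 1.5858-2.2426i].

x[n] = (1/8) Σ(k=0 to 7) X[k] · e^(2πikn/8)

Computing each x[n]:
x[0] = 3
x[1] = -3
x[2] = 3
x[3] = -2
x[4] = 0
x[5] = 1
x[6] = 1
x[7] = 0

x = [3, -3, 3, -2, 0, 1, 1, 0]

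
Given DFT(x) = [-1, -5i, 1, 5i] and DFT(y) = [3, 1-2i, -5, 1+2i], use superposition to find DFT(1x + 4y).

By linearity: DFT(1x + 4y) = 1·DFT(x) + 4·DFT(y)
= 1·[-1, -5i, 1, 5i] + 4·[3, 1-2i, -5, 1+2i]

Computing element-wise:
Z[0] = 1·(-1) + 4·(3) = 11
Z[1] = 1·(-5i) + 4·(1-2i) = 4-13i
Z[2] = 1·(1) + 4·(-5) = -19
Z[3] = 1·(5i) + 4·(1+2i) = 4+13i

DFT(1x + 4y) = 1·X + 4·Y = [11, 4-13i, -19, 4+13i]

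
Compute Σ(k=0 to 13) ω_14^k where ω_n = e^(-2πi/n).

Sum of all nth roots of unity equals 0 for n > 1 (geometric series with r ≠ 1).

0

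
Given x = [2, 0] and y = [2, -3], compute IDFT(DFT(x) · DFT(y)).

(x ⊛ y)[n] = Σ(m=0 to 1) x[m] · y[(n-m) mod 2]

Computing each output sample:
(x ⊛ y)[0] = 4
(x ⊛ y)[1] = -6

x ⊛ y = [4, -6]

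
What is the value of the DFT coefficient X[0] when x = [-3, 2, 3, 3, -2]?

X[0] = Σ(n=0 to 4) x[n] · ω_5^0 = Σ x[n]
= (-3) + (2) + (3) + (3) + (-2)

X[0] = 3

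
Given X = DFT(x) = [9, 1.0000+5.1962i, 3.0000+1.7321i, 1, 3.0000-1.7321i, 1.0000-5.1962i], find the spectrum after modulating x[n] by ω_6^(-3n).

Modulation property: DFT(ω_6^(-3n)·x[n]) = X[(k-3) mod 6], so circularly shift X by 3 positions.

X[k-3] = [1, 3.0000-1.7321i, 1.0000-5.1962i, 9, 1.0000+5.1962i, 3.0000+1.7321i]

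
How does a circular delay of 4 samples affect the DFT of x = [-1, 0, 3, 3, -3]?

Time shift by 4: X_shifted[k] = ω_5^(4k) · X[k]
Shifted x = [0, 3, 3, -3, -1]

DFT(x[n-4]) = [2, 0.6180-7.3309i, -1.6180+3.3552i, -1.6180-3.3552i, 0.6180+7.3309i]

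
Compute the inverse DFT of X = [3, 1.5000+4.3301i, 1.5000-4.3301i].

x[n] = (1/3) Σ(k=0 to 2) X[k] · e^(2πikn/3)

Computing each x[n]:
x[0] = 2
x[1] = -2
x[2] = 3

x = [2, -2, 3]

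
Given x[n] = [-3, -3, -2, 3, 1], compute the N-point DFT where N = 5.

X[k] = Σ(n=0 to 4) x[n] · ω_5^(nk)
where ω_5 = e^(-2πi/5)

Computing each X[k]:
X[0] = -4
X[1] = -4.4271+6.7432i
X[2] = -1.0729-2.4041i
X[3] = -1.0729+2.4041i
X[4] = -4.4271-6.7432i

X = [-4, -4.4271+6.7432i, -1.0729-2.4041i, -1.0729+2.4041i, -4.4271-6.7432i]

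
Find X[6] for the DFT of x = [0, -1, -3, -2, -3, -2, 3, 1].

X[6] = Σ(n=0 to 7) x[n] · ω_8^(6n) where ω_8 = e^(-2πi/8)
= (0)·ω_8^0 + (-1)·ω_8^6 + (-3)·ω_8^12 + (-2)·ω_8^18 + (-3)·ω_8^24 + (-2)·ω_8^30 + (3)·ω_8^36 + (1)·ω_8^42

X[6] = -3-2i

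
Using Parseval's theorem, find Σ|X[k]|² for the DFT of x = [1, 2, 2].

Parseval: Σ|x[n]|² = (1/N)Σ|X[k]|², so Σ|X[k]|² = N·Σ|x[n]|² = 3·9.0000

Σ|X[k]|² = N·Σ|x[n]|² = 3·9.0000 = 27.0000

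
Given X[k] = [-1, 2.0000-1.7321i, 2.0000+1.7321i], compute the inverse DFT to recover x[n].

x[n] = (1/3) Σ(k=0 to 2) X[k] · e^(2πikn/3)

Computing each x[n]:
x[0] = 1
x[1] = 0
x[2] = -2

x = [1, 0, -2]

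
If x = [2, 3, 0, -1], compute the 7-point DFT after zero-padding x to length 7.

Original 4-point DFT: [4, 2-4i, 0, 2+4i]
Zero-padded 7-point DFT provides frequency interpolation.

DFT_7([x, 0, ...]) = [4, 4.7714-1.9116i, 0.7089-3.7066i, -0.4804-0.3267i, -0.4804+0.3267i, 0.7089+3.7066i, 4.7714+1.9116i]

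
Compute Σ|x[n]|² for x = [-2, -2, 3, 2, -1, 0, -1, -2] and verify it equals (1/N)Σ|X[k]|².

Time domain:
Σ|x[n]|² = |-2|² + |-2|² + |3|² + |2|² + |-1|² + |0|² + |-1|² + |-2|² = 27.0000

Frequency domain:
(1/8)Σ|X[k]|² = (1/8)(|-3|² + |-5.2426-5.4142i|² + |-5+2i|² + |3.2426+2.5858i|² + |1|² + |3.2426-2.5858i|² + |-5-2i|² + |-5.2426+5.4142i|²) = (1/8)·216.0000 = 27.0000

Both sides agree, confirming Parseval's theorem.

Σ|x[n]|² = (1/N)Σ|X[k]|² = 27.0000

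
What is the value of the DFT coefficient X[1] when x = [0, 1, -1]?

X[1] = Σ(n=0 to 2) x[n] · ω_3^(1n) where ω_3 = e^(-2πi/3)
= (0)·ω_3^0 + (1)·ω_3^1 + (-1)·ω_3^2

X[1] = -1.7321i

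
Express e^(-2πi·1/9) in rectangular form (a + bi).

ω_9^1 = e^(-2πi·1/9)
= cos(-2π·1/9) + i·sin(-2π·1/9)
= cos(-2π/9) + i·sin(-2π/9)

ω_9^1 = cos(-2π/9) + i·sin(-2π/9) = 0.7660-0.6428i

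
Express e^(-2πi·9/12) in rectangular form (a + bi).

ω_12^9 = e^(-2πi·9/12)
= cos(-2π·9/12) + i·sin(-2π·9/12)
= cos(-18π/12) + i·sin(-18π/12)

ω_12^9 = cos(-18π/12) + i·sin(-18π/12) = 1i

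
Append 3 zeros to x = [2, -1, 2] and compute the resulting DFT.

Original 3-point DFT: [3, 1.5000+2.5981i, 1.5000-2.5981i]
Zero-padded 6-point DFT provides frequency interpolation.

DFT_6([x, 0, ...]) = [3, 0.5000-0.8660i, 1.5000+2.5981i, 5, 1.5000-2.5981i, 0.5000+0.8660i]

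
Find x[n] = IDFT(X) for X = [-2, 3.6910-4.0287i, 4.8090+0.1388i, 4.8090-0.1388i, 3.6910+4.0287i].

x[n] = (1/5) Σ(k=0 to 4) X[k] · e^(2πikn/5)

Computing each x[n]:
x[0] = 3
x[1] = 0
x[2] = 0
x[3] = -2
x[4] = -3

x = [3, 0, 0, -2, -3]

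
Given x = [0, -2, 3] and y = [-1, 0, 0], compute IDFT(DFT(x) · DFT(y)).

(x ⊛ y)[n] = Σ(m=0 to 2) x[m] · y[(n-m) mod 3]

Computing each output sample:
(x ⊛ y)[0] = 0
(x ⊛ y)[1] = 2
(x ⊛ y)[2] = -3

x ⊛ y = [0, 2, -3]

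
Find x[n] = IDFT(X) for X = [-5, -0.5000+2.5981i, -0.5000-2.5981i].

x[n] = (1/3) Σ(k=0 to 2) X[k] · e^(2πikn/3)

Computing each x[n]:
x[0] = -2
x[1] = -3
x[2] = 0

x = [-2, -3, 0]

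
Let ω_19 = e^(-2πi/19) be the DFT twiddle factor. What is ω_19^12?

ω_19^12 = e^(-2πi·12/19)
= cos(-2π·12/19) + i·sin(-2π·12/19)
= cos(-24π/19) + i·sin(-24π/19)

ω_19^12 = cos(-24π/19) + i·sin(-24π/19) = -0.6773+0.7357i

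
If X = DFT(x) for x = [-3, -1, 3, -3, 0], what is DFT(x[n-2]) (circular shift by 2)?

Time shift by 2: X_shifted[k] = ω_5^(2k) · X[k]
Shifted x = [-3, 0, -3, -1, 3]

DFT(x[n-2]) = [-4, 1.1631+4.0287i, -6.6631-0.1388i, -6.6631+0.1388i, 1.1631-4.0287i]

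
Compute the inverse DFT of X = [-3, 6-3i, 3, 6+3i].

x[n] = (1/4) Σ(k=0 to 3) X[k] · e^(2πikn/4)

Computing each x[n]:
x[0] = 3
x[1] = 0
x[2] = -3
x[3] = -3

x = [3, 0, -3, -3]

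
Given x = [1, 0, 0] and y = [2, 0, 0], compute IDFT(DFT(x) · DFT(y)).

(x ⊛ y)[n] = Σ(m=0 to 2) x[m] · y[(n-m) mod 3]

Computing each output sample:
(x ⊛ y)[0] = 2
(x ⊛ y)[1] = 0
(x ⊛ y)[2] = 0

x ⊛ y = [2, 0, 0]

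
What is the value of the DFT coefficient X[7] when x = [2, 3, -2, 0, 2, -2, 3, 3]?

X[7] = Σ(n=0 to 7) x[n] · ω_8^(7n) where ω_8 = e^(-2πi/8)
= (2)·ω_8^0 + (3)·ω_8^7 + (-2)·ω_8^14 + (0)·ω_8^21 + (2)·ω_8^28 + (-2)·ω_8^35 + (3)·ω_8^42 + (3)·ω_8^49

X[7] = 5.6569-3.5858i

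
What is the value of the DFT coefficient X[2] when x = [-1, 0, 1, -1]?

X[2] = Σ(n=0 to 3) x[n] · ω_4^(2n) where ω_4 = e^(-2πi/4)
= (-1)·ω_4^0 + (0)·ω_4^2 + (1)·ω_4^4 + (-1)·ω_4^6

X[2] = 1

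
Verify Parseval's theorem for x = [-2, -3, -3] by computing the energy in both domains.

Time domain:
Σ|x[n]|² = |-2|² + |-3|² + |-3|² = 22.0000

Frequency domain:
(1/3)Σ|X[k]|² = (1/3)(|-8|² + |1|² + |1|²) = (1/3)·66.0000 = 22.0000

Both sides agree, confirming Parseval's theorem.

Σ|x[n]|² = (1/N)Σ|X[k]|² = 22.0000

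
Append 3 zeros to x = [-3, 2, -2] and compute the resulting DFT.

Original 3-point DFT: [-3, -3.0000-3.4641i, -3.0000+3.4641i]
Zero-padded 6-point DFT provides frequency interpolation.

DFT_6([x, 0, ...]) = [-3, -1, -3.0000-3.4641i, -7, -3.0000+3.4641i, -1]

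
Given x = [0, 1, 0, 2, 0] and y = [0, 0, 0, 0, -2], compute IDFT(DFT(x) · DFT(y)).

(x ⊛ y)[n] = Σ(m=0 to 4) x[m] · y[(n-m) mod 5]

Computing each output sample:
(x ⊛ y)[0] = -2
(x ⊛ y)[1] = 0
(x ⊛ y)[2] = -4
(x ⊛ y)[3] = 0
(x ⊛ y)[4] = 0

x ⊛ y = [-2, 0, -4, 0, 0]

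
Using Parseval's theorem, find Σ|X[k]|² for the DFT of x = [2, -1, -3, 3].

Parseval: Σ|x[n]|² = (1/N)Σ|X[k]|², so Σ|X[k]|² = N·Σ|x[n]|² = 4·23.0000

Σ|X[k]|² = N·Σ|x[n]|² = 4·23.0000 = 92.0000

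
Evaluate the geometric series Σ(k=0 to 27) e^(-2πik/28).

Sum of all nth roots of unity equals 0 for n > 1 (geometric series with r ≠ 1).

0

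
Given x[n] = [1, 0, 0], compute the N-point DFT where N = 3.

X[k] = Σ(n=0 to 2) x[n] · ω_3^(nk)
where ω_3 = e^(-2πi/3)

Computing each X[k]:
X[0] = 1
X[1] = 1
X[2] = 1

X = [1, 1, 1]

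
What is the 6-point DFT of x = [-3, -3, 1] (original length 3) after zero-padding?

Original 3-point DFT: [-5, -2.0000+3.4641i, -2.0000-3.4641i]
Zero-padded 6-point DFT provides frequency interpolation.

DFT_6([x, 0, ...]) = [-5, -5.0000+1.7321i, -2.0000+3.4641i, 1, -2.0000-3.4641i, -5.0000-1.7321i]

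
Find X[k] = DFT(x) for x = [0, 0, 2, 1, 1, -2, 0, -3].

X[k] = Σ(n=0 to 7) x[n] · ω_8^(nk)
where ω_8 = e^(-2πi/8)

Computing each X[k]:
X[0] = -1
X[1] = -2.4142-6.2426i
X[2] = -1
X[3] = 0.4142-2.2426i
X[4] = 7
X[5] = 0.4142+2.2426i
X[6] = -1
X[7] = -2.4142+6.2426i

X = [-1, -2.4142-6.2426i, -1, 0.4142-2.2426i, 7, 0.4142+2.2426i, -1, -2.4142+6.2426i]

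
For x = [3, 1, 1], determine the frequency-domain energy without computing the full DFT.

Parseval: Σ|x[n]|² = (1/N)Σ|X[k]|², so Σ|X[k]|² = N·Σ|x[n]|² = 3·11.0000

Σ|X[k]|² = N·Σ|x[n]|² = 3·11.0000 = 33.0000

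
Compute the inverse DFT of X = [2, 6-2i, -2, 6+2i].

x[n] = (1/4) Σ(k=0 to 3) X[k] · e^(2πikn/4)

Computing each x[n]:
x[0] = 3
x[1] = 2
x[2] = -3
x[3] = 0

x = [3, 2, -3, 0]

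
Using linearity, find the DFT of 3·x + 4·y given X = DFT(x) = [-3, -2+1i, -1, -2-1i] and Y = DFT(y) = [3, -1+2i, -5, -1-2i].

By linearity: DFT(3x + 4y) = 3·DFT(x) + 4·DFT(y)
= 3·[-3, -2+1i, -1, -2-1i] + 4·[3, -1+2i, -5, -1-2i]

Computing element-wise:
Z[0] = 3·(-3) + 4·(3) = 3
Z[1] = 3·(-2+1i) + 4·(-1+2i) = -10+11i
Z[2] = 3·(-1) + 4·(-5) = -23
Z[3] = 3·(-2-1i) + 4·(-1-2i) = -10-11i

DFT(3x + 4y) = 3·X + 4·Y = [3, -10+11i, -23, -10-11i]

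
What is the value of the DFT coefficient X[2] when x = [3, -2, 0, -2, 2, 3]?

X[2] = Σ(n=0 to 5) x[n] · ω_6^(2n) where ω_6 = e^(-2πi/6)
= (3)·ω_6^0 + (-2)·ω_6^2 + (0)·ω_6^4 + (-2)·ω_6^6 + (2)·ω_6^8 + (3)·ω_6^10

X[2] = -0.5000+2.5981i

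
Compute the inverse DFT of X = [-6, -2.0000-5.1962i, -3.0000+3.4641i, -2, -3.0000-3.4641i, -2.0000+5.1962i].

x[n] = (1/6) Σ(k=0 to 5) X[k] · e^(2πikn/6)

Computing each x[n]:
x[0] = -3
x[1] = 0
x[2] = 2
x[3] = -1
x[4] = -3
x[5] = -1

x = [-3, 0, 2, -1, -3, -1]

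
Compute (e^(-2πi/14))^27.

Since ω_14^14 = 1, powers reduce modulo 14.
27 mod 14 = 13
So ω_14^27 = ω_14^13 = e^(-2πi·13/14)

ω_14^27 = ω_14^13 = 0.9010+0.4339i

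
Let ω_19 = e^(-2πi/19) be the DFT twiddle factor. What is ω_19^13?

ω_19^13 = e^(-2πi·13/19)
= cos(-2π·13/19) + i·sin(-2π·13/19)
= cos(-26π/19) + i·sin(-26π/19)

ω_19^13 = cos(-26π/19) + i·sin(-26π/19) = -0.4017+0.9158i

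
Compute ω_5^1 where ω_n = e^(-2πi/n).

ω_5^1 = e^(-2πi·1/5)
= cos(-2π·1/5) + i·sin(-2π·1/5)
= cos(-2π/5) + i·sin(-2π/5)

ω_5^1 = cos(-2π/5) + i·sin(-2π/5) = 0.3090-0.9511i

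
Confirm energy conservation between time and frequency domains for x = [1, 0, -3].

Time domain:
Σ|x[n]|² = |1|² + |0|² + |-3|² = 10.0000

Frequency domain:
(1/3)Σ|X[k]|² = (1/3)(|-2|² + |2.5000-2.5981i|² + |2.5000+2.5981i|²) = (1/3)·30.0000 = 10.0000

Both sides agree, confirming Parseval's theorem.

Σ|x[n]|² = (1/N)Σ|X[k]|² = 10.0000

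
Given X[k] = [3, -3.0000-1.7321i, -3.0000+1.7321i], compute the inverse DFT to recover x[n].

x[n] = (1/3) Σ(k=0 to 2) X[k] · e^(2πikn/3)

Computing each x[n]:
x[0] = -1
x[1] = 3
x[2] = 1

x = [-1, 3, 1]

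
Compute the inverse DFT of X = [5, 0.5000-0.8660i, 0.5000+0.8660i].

x[n] = (1/3) Σ(k=0 to 2) X[k] · e^(2πikn/3)

Computing each x[n]:
x[0] = 2
x[1] = 2
x[2] = 1

x = [2, 2, 1]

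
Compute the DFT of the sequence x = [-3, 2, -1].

X[k] = Σ(n=0 to 2) x[n] · ω_3^(nk)
where ω_3 = e^(-2πi/3)

Computing each X[k]:
X[0] = -2
X[1] = -3.5000-2.5981i
X[2] = -3.5000+2.5981i

X = [-2, -3.5000-2.5981i, -3.5000+2.5981i]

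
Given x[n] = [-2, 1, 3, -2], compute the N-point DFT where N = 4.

X[k] = Σ(n=0 to 3) x[n] · ω_4^(nk)
where ω_4 = e^(-2πi/4)

Computing each X[k]:
X[0] = 0
X[1] = -5-3i
X[2] = 2
X[3] = -5+3i

X = [0, -5-3i, 2, -5+3i]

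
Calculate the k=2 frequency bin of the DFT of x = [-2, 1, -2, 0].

X[2] = Σ(n=0 to 3) x[n] · ω_4^(2n) where ω_4 = e^(-2πi/4)
= (-2)·ω_4^0 + (1)·ω_4^2 + (-2)·ω_4^4 + (0)·ω_4^6

X[2] = -5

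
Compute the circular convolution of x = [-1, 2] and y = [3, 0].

(x ⊛ y)[n] = Σ(m=0 to 1) x[m] · y[(n-m) mod 2]

Computing each output sample:
(x ⊛ y)[0] = -3
(x ⊛ y)[1] = 6

x ⊛ y = [-3, 6]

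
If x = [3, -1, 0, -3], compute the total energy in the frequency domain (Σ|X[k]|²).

Parseval: Σ|x[n]|² = (1/N)Σ|X[k]|², so Σ|X[k]|² = N·Σ|x[n]|² = 4·19.0000

Σ|X[k]|² = N·Σ|x[n]|² = 4·19.0000 = 76.0000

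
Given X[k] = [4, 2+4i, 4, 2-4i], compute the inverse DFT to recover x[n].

x[n] = (1/4) Σ(k=0 to 3) X[k] · e^(2πikn/4)

Computing each x[n]:
x[0] = 3
x[1] = -2
x[2] = 1
x[3] = 2

x = [3, -2, 1, 2]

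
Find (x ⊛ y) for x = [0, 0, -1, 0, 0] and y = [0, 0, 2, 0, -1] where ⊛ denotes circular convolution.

(x ⊛ y)[n] = Σ(m=0 to 4) x[m] · y[(n-m) mod 5]

Computing each output sample:
(x ⊛ y)[0] = 0
(x ⊛ y)[1] = 1
(x ⊛ y)[2] = 0
(x ⊛ y)[3] = 0
(x ⊛ y)[4] = -2

x ⊛ y = [0, 1, 0, 0, -2]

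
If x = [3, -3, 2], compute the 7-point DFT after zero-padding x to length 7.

Original 3-point DFT: [2, 3.5000+4.3301i, 3.5000-4.3301i]
Zero-padded 7-point DFT provides frequency interpolation.

DFT_7([x, 0, ...]) = [2, 0.6845+0.3956i, 1.8656+3.7926i, 6.9499+2.8653i, 6.9499-2.8653i, 1.8656-3.7926i, 0.6845-0.3956i]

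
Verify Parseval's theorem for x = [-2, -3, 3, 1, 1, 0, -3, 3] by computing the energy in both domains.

Time domain:
Σ|x[n]|² = |-2|² + |-3|² + |3|² + |1|² + |1|² + |0|² + |-3|² + |3|² = 42.0000

Frequency domain:
(1/8)Σ|X[k]|² = (1/8)(|0|² + |-3.7071-2.4645i|² + |-1+7i|² + |-2.2929+9.5355i|² + |-2|² + |-2.2929-9.5355i|² + |-1-7i|² + |-3.7071+2.4645i|²) = (1/8)·336.0000 = 42.0000

Both sides agree, confirming Parseval's theorem.

Σ|x[n]|² = (1/N)Σ|X[k]|² = 42.0000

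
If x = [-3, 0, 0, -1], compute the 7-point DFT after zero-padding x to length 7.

Original 4-point DFT: [-4, -3-1i, -2, -3+1i]
Zero-padded 7-point DFT provides frequency interpolation.

DFT_7([x, 0, ...]) = [-4, -2.0990+0.4339i, -3.6235-0.7818i, -2.7775+0.9749i, -2.7775-0.9749i, -3.6235+0.7818i, -2.0990-0.4339i]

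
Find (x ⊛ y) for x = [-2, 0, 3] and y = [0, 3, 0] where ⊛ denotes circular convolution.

(x ⊛ y)[n] = Σ(m=0 to 2) x[m] · y[(n-m) mod 3]

Computing each output sample:
(x ⊛ y)[0] = 9
(x ⊛ y)[1] = -6
(x ⊛ y)[2] = 0

x ⊛ y = [9, -6, 0]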